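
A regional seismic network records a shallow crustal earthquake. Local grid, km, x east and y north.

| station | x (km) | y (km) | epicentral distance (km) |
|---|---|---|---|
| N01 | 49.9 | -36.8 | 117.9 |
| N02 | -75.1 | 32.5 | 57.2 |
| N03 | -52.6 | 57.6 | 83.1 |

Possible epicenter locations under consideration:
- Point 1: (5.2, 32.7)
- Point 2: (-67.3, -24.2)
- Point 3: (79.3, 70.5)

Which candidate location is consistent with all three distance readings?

Point 2

For each candidate, compare |candidate − station| to the reported distance:
Point 1: residuals N01 35.3, N02 23.1, N03 20.2 → max 35.3 km
Point 2: residuals N01 0.0, N02 0.0, N03 0.0 → max 0.0 km
Point 3: residuals N01 6.6, N02 101.8, N03 49.4 → max 101.8 km
Only Point 2 has all residuals ≈ 0.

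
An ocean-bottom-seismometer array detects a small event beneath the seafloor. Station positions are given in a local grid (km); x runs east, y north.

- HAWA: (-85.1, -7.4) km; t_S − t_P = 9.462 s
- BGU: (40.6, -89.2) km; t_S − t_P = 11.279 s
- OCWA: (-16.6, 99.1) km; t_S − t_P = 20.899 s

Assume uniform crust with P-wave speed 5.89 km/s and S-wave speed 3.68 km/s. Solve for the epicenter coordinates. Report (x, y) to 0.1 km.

Distance from S−P lag: d = Δt · v_P v_S / (v_P − v_S) = Δt · (5.89·3.68)/(5.89−3.68) ≈ 9.8078·Δt.
So d_HAWA = 92.80, d_BGU = 110.62, d_OCWA = 204.97 km.
Circle about each station: (x + 85.1)² + (y + 7.4)² = 92.80²; (x − 40.6)² + (y + 89.2)² = 110.62²; (x + 16.6)² + (y − 99.1)² = 204.97².
Subtracting the HAWA equation from the BGU and OCWA equations removes the quadratic terms:
251.4 x − 163.6 y = -1316.71
137.0 x + 213.0 y = -30601.26
Solving the 2×2 system: x ≈ -69.6, y ≈ -98.9 km.

(-69.6, -98.9)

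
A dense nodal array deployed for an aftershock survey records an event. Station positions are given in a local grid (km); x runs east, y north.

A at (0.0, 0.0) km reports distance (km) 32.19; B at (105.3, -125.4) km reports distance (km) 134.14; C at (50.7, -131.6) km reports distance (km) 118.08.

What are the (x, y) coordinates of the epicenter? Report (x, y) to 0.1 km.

x ≈ 28.1 km, y ≈ -15.7 km

Circle about each station: x² + y² = 32.19²; (x − 105.3)² + (y + 125.4)² = 134.14²; (x − 50.7)² + (y + 131.6)² = 118.08².
Subtracting the A equation from the B and C equations removes the quadratic terms:
210.6 x − 250.8 y = 9855.91
101.4 x − 263.2 y = 6982.36
Solving the 2×2 system: x ≈ 28.1, y ≈ -15.7 km.
Check against A (with the unrounded x, y): √(x²+y²) = 32.19 ≈ 32.19 km. ✓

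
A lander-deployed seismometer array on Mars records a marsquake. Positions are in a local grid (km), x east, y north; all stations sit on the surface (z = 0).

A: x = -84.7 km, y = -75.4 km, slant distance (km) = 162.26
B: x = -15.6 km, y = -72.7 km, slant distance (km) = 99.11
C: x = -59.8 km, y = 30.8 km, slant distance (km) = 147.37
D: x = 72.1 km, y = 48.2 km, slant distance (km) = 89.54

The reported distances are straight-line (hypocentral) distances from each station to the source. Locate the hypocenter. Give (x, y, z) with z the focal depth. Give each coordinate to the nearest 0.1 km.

x ≈ 67.7 km, y ≈ -33.4 km, depth ≈ 36.6 km

Each station gives a sphere (x−x_i)² + (y−y_i)² + z² = d_i² (stations at z=0).
Subtracting the A sphere from B and C: z² cancels, leaving linear equations in x and y:
138.2 x + 5.4 y = 9174.92
49.8 x + 212.4 y = -3724.18
Solving: x ≈ 67.694, y ≈ -33.406 km (keep extra digits for the depth step; rounded: 67.7, -33.4).
Then from the A sphere: z² = 162.26² − (x + 84.7)² − (y + 75.4)² with x = 67.694, y = -33.406, so z ≈ 36.618 ≈ 36.6 km.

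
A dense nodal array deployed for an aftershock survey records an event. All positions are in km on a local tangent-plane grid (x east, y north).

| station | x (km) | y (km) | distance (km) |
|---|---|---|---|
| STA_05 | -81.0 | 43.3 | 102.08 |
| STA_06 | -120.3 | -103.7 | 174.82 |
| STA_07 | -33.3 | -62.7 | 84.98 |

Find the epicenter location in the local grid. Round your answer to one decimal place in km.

Circle about each station: (x + 81.0)² + (y − 43.3)² = 102.08²; (x + 120.3)² + (y + 103.7)² = 174.82²; (x + 33.3)² + (y + 62.7)² = 84.98².
Subtracting the STA_05 equation from the STA_06 and STA_07 equations removes the quadratic terms:
-78.6 x − 294.0 y = -3351.82
95.4 x − 212.0 y = -196.98
Solving the 2×2 system: x ≈ 14.6, y ≈ 7.5 km.
Check against STA_05 (with the unrounded x, y): √((x + 81.0)²+(y − 43.3)²) = 102.08 ≈ 102.08 km. ✓

14.6 km east, 7.5 km north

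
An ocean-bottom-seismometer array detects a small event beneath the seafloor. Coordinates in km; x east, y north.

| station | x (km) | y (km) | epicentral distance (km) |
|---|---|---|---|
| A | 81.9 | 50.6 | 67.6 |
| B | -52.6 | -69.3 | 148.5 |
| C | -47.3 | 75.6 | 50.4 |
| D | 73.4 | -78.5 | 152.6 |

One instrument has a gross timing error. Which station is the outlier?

Solve using three stations at a time. Using A, B, D (subtract circle equations pairwise → linear system) gives (x, y) ≈ (15.5, 62.6).
Distances from that point to each station vs reported:
  A: calculated 67.5 vs reported 67.6 → residual 0.1 km
  B: calculated 148.5 vs reported 148.5 → residual 0.0 km
  C: calculated 64.1 vs reported 50.4 → residual 13.7 km
  D: calculated 152.6 vs reported 152.6 → residual 0.0 km
A, B, D are mutually consistent (residuals ≈ 0); C is off by 13.7 km.

C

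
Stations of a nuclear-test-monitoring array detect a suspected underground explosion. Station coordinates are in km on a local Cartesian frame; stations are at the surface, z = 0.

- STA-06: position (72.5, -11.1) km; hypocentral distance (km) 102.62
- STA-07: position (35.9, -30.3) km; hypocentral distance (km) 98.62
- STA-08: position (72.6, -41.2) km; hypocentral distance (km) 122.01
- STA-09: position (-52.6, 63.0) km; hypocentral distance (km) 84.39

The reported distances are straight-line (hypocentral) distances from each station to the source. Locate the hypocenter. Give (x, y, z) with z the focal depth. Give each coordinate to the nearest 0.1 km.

(8.2, 46.0, 56.0)

Each station gives a sphere (x−x_i)² + (y−y_i)² + z² = d_i² (stations at z=0).
Subtracting the STA-06 sphere from STA-07 and STA-08: z² cancels, leaving linear equations in x and y:
-73.2 x − 38.4 y = -2367.60
0.2 x − 60.2 y = -2766.84
Solving: x ≈ 8.219, y ≈ 45.988 km (keep extra digits for the depth step; rounded: 8.2, 46.0).
Then from the STA-06 sphere: z² = 102.62² − (x − 72.5)² − (y + 11.1)² with x = 8.219, y = 45.988, so z ≈ 56.034 ≈ 56.0 km.
Check against STA-09 (with the unrounded solution): distance 84.43 ≈ 84.39 km. ✓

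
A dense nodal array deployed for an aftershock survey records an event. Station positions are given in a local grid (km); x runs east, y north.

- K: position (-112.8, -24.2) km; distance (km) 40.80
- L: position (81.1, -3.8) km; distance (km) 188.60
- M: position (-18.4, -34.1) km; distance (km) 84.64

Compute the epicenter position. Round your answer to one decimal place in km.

Circle about each station: (x + 112.8)² + (y + 24.2)² = 40.80²; (x − 81.1)² + (y + 3.8)² = 188.60²; (x + 18.4)² + (y + 34.1)² = 84.64².
Subtracting the K equation from the L and M equations removes the quadratic terms:
387.8 x + 40.8 y = -40623.15
188.8 x − 19.8 y = -17307.40
Solving the 2×2 system: x ≈ -98.2, y ≈ -62.3 km.

x ≈ -98.2 km, y ≈ -62.3 km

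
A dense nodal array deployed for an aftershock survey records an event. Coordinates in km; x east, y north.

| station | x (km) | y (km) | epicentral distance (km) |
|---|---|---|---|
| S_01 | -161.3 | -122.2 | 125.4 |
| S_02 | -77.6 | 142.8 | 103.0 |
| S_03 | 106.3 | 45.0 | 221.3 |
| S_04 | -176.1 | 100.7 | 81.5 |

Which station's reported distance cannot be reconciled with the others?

S_01

Solve using three stations at a time. Using S_02, S_03, S_04 (subtract circle equations pairwise → linear system) gives (x, y) ≈ (-115.0, 46.9).
Distances from that point to each station vs reported:
  S_01: calculated 175.3 vs reported 125.4 → residual 49.9 km
  S_02: calculated 103.0 vs reported 103.0 → residual 0.0 km
  S_03: calculated 221.3 vs reported 221.3 → residual 0.0 km
  S_04: calculated 81.5 vs reported 81.5 → residual 0.0 km
S_02, S_03, S_04 are mutually consistent (residuals ≈ 0); S_01 is off by 49.9 km.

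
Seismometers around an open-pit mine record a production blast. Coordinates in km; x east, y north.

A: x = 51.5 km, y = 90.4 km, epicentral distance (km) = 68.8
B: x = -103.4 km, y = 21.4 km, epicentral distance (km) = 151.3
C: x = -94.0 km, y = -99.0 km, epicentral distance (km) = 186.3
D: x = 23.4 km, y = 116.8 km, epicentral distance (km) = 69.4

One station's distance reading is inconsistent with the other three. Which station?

D

Solve using three stations at a time. Using A, B, C (subtract circle equations pairwise → linear system) gives (x, y) ≈ (47.9, 21.7).
Distances from that point to each station vs reported:
  A: calculated 68.8 vs reported 68.8 → residual 0.0 km
  B: calculated 151.3 vs reported 151.3 → residual 0.0 km
  C: calculated 186.3 vs reported 186.3 → residual 0.0 km
  D: calculated 98.2 vs reported 69.4 → residual 28.8 km
A, B, C are mutually consistent (residuals ≈ 0); D is off by 28.8 km.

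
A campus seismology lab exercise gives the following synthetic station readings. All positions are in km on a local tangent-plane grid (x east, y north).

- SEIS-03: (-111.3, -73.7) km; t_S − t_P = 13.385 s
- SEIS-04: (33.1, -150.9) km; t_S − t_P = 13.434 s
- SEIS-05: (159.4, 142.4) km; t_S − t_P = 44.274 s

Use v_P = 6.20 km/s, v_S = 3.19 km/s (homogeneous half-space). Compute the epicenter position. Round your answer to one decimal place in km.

Distance from S−P lag: d = Δt · v_P v_S / (v_P − v_S) = Δt · (6.20·3.19)/(6.20−3.19) ≈ 6.5708·Δt.
So d_SEIS-03 = 87.95, d_SEIS-04 = 88.27, d_SEIS-05 = 290.91 km.
Circle about each station: (x + 111.3)² + (y + 73.7)² = 87.95²; (x − 33.1)² + (y + 150.9)² = 88.27²; (x − 159.4)² + (y − 142.4)² = 290.91².
Subtracting pairs of circle equations eliminates x²+y² and gives linear equations (the radical axes):
288.8 x − 154.4 y = 5990.65
541.4 x + 432.2 y = -49026.69
Solving the 2×2 system: x ≈ -23.9, y ≈ -83.5 km.

-23.9 km east, -83.5 km north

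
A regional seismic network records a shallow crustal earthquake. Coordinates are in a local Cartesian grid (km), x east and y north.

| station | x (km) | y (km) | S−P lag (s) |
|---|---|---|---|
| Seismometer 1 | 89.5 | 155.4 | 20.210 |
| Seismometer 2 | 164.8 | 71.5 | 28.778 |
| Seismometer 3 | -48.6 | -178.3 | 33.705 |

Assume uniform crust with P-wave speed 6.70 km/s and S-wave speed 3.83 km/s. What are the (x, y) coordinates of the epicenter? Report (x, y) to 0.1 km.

Distance from S−P lag: d = Δt · v_P v_S / (v_P − v_S) = Δt · (6.70·3.83)/(6.70−3.83) ≈ 8.9411·Δt.
So d_Seismometer 1 = 180.70, d_Seismometer 2 = 257.31, d_Seismometer 3 = 301.36 km.
Circle about each station: (x − 89.5)² + (y − 155.4)² = 180.70²; (x − 164.8)² + (y − 71.5)² = 257.31²; (x + 48.6)² + (y + 178.3)² = 301.36².
Subtracting pairs of circle equations eliminates x²+y² and gives linear equations (the radical axes):
150.6 x − 167.8 y = -33444.07
-276.2 x − 667.4 y = -56171.92
Solving the 2×2 system: x ≈ -87.8, y ≈ 120.5 km.

(-87.8, 120.5)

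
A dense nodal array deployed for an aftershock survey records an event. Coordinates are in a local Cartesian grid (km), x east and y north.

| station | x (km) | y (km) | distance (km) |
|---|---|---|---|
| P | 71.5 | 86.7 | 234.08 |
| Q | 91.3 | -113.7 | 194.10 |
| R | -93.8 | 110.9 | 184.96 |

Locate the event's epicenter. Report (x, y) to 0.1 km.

x ≈ -98.7 km, y ≈ -74.0 km

Circle about each station: (x − 71.5)² + (y − 86.7)² = 234.08²; (x − 91.3)² + (y + 113.7)² = 194.10²; (x + 93.8)² + (y − 110.9)² = 184.96².
Subtracting the P equation from the Q and R equations removes the quadratic terms:
39.6 x − 400.8 y = 25752.88
-330.6 x + 48.4 y = 29051.35
Solving the 2×2 system: x ≈ -98.7, y ≈ -74.0 km.
Check against P (with the unrounded x, y): √((x − 71.5)²+(y − 86.7)²) = 234.09 ≈ 234.08 km. ✓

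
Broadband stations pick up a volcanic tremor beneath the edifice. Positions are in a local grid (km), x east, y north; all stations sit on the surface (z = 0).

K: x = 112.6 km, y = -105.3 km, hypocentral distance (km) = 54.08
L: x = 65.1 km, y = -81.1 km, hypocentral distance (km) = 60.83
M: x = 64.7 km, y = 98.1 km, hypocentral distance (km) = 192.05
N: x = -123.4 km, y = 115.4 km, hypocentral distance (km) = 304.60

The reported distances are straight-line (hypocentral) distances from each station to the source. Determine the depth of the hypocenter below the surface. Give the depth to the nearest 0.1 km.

depth ≈ 48.5 km

Each station gives a sphere (x−x_i)² + (y−y_i)² + z² = d_i² (stations at z=0).
Subtracting the K sphere from L and M: z² cancels, leaving linear equations in x and y:
-95.0 x + 48.4 y = -13727.27
-95.8 x + 406.8 y = -43915.71
Solving: x ≈ 101.700, y ≈ -84.004 km (keep extra digits for the depth step; rounded: 101.7, -84.0).
Then from the K sphere: z² = 54.08² − (x − 112.6)² − (y + 105.3)² with x = 101.700, y = -84.004, so z ≈ 48.501 ≈ 48.5 km.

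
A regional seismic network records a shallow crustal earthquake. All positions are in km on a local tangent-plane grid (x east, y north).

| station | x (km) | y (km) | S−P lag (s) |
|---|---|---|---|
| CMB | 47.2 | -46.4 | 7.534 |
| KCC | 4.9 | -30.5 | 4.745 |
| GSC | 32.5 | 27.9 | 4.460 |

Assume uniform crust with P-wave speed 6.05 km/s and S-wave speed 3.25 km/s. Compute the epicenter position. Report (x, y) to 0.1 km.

Distance from S−P lag: d = Δt · v_P v_S / (v_P − v_S) = Δt · (6.05·3.25)/(6.05−3.25) ≈ 7.0223·Δt.
So d_CMB = 52.91, d_KCC = 33.32, d_GSC = 31.32 km.
Circle about each station: (x − 47.2)² + (y + 46.4)² = 52.91²; (x − 4.9)² + (y + 30.5)² = 33.32²; (x − 32.5)² + (y − 27.9)² = 31.32².
Subtracting pairs of circle equations eliminates x²+y² and gives linear equations (the radical axes):
-84.6 x + 31.8 y = -1737.29
-29.4 x + 148.6 y = -727.61
Solving the 2×2 system: x ≈ 20.2, y ≈ -0.9 km.
Check against CMB (with the unrounded x, y): √((x − 47.2)²+(y + 46.4)²) = 52.91 ≈ 52.91 km. ✓

20.2 km east, -0.9 km north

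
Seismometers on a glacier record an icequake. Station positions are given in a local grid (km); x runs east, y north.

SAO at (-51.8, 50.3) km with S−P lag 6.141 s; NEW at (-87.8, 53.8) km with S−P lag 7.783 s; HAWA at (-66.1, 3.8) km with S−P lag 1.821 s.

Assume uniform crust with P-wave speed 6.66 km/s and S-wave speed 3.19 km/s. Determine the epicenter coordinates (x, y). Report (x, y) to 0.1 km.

Distance from S−P lag: d = Δt · v_P v_S / (v_P − v_S) = Δt · (6.66·3.19)/(6.66−3.19) ≈ 6.1226·Δt.
So d_SAO = 37.60, d_NEW = 47.65, d_HAWA = 11.15 km.
Circle about each station: (x + 51.8)² + (y − 50.3)² = 37.60²; (x + 87.8)² + (y − 53.8)² = 47.65²; (x + 66.1)² + (y − 3.8)² = 11.15².
Subtracting the SAO equation from the NEW and HAWA equations removes the quadratic terms:
-72.0 x + 7.0 y = 4533.19
-28.6 x − 93.0 y = 459.76
Solving the 2×2 system: x ≈ -61.6, y ≈ 14.0 km.

(-61.6, 14.0)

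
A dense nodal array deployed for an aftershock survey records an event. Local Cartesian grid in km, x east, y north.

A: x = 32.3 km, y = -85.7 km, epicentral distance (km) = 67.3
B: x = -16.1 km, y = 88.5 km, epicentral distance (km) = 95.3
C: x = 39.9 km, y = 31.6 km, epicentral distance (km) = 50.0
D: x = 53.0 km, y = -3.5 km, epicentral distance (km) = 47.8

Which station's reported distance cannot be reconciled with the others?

Solve using three stations at a time. Using B, C, D (subtract circle equations pairwise → linear system) gives (x, y) ≈ (5.2, -4.4).
Distances from that point to each station vs reported:
  A: calculated 85.7 vs reported 67.3 → residual 18.4 km
  B: calculated 95.3 vs reported 95.3 → residual 0.0 km
  C: calculated 50.1 vs reported 50.0 → residual 0.1 km
  D: calculated 47.9 vs reported 47.8 → residual 0.1 km
B, C, D are mutually consistent (residuals ≈ 0); A is off by 18.4 km.

A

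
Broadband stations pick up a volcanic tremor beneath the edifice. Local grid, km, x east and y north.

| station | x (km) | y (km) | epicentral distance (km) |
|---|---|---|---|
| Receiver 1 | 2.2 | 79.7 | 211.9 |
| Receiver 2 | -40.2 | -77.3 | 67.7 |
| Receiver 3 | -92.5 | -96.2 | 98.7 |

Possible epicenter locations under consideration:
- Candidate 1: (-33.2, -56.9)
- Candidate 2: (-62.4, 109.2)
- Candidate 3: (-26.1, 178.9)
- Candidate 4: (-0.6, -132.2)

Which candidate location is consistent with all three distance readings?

Candidate 4

For each candidate, compare |candidate − station| to the reported distance:
Candidate 1: residuals Receiver 1 70.8, Receiver 2 46.1, Receiver 3 27.6 → max 70.8 km
Candidate 2: residuals Receiver 1 140.9, Receiver 2 120.1, Receiver 3 108.9 → max 140.9 km
Candidate 3: residuals Receiver 1 108.7, Receiver 2 188.9, Receiver 3 184.3 → max 188.9 km
Candidate 4: residuals Receiver 1 0.0, Receiver 2 0.0, Receiver 3 0.0 → max 0.0 km
Only Candidate 4 has all residuals ≈ 0.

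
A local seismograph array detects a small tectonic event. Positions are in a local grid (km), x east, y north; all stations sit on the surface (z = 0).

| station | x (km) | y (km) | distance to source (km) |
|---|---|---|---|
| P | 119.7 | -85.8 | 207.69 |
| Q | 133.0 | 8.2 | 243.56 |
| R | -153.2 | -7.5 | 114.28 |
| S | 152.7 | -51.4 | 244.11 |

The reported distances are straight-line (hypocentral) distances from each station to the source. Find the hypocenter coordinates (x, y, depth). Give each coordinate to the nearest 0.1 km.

(-85.7, -94.9, 29.4)

Each station gives a sphere (x−x_i)² + (y−y_i)² + z² = d_i² (stations at z=0).
Subtracting the P sphere from Q and R: z² cancels, leaving linear equations in x and y:
26.6 x + 188.0 y = -20119.83
-545.8 x + 156.6 y = 31911.98
Solving: x ≈ -85.695, y ≈ -94.895 km (keep extra digits for the depth step; rounded: -85.7, -94.9).
Then from the P sphere: z² = 207.69² − (x − 119.7)² − (y + 85.8)² with x = -85.695, y = -94.895, so z ≈ 29.416 ≈ 29.4 km.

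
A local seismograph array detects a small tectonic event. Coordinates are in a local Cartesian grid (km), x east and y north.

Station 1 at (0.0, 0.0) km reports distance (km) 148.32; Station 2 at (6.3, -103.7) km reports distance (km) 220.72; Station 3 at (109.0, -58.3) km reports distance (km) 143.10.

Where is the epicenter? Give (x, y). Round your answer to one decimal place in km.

x ≈ 122.1 km, y ≈ 84.2 km

Circle about each station: x² + y² = 148.32²; (x − 6.3)² + (y + 103.7)² = 220.72²; (x − 109.0)² + (y + 58.3)² = 143.10².
Subtracting the Station 1 equation from the Station 2 and Station 3 equations removes the quadratic terms:
12.6 x − 207.4 y = -15925.12
218.0 x − 116.6 y = 16801.10
Solving the 2×2 system: x ≈ 122.1, y ≈ 84.2 km.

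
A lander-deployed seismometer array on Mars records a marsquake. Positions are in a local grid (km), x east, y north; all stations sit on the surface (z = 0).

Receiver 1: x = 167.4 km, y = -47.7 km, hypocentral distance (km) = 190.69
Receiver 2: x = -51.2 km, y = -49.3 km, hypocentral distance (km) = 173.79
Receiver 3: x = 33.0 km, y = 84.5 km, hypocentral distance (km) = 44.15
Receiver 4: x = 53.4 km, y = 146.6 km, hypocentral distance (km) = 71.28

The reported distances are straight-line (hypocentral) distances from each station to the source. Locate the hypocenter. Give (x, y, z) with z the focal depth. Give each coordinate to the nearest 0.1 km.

(43.0, 90.4, 42.6)

Each station gives a sphere (x−x_i)² + (y−y_i)² + z² = d_i² (stations at z=0).
Subtracting the Receiver 1 sphere from Receiver 2 and Receiver 3: z² cancels, leaving linear equations in x and y:
-437.2 x − 3.2 y = -19086.41
-268.8 x + 264.4 y = 12344.65
Solving: x ≈ 42.994, y ≈ 90.399 km (keep extra digits for the depth step; rounded: 43.0, 90.4).
Then from the Receiver 1 sphere: z² = 190.69² − (x − 167.4)² − (y + 47.7)² with x = 42.994, y = 90.399, so z ≈ 42.597 ≈ 42.6 km.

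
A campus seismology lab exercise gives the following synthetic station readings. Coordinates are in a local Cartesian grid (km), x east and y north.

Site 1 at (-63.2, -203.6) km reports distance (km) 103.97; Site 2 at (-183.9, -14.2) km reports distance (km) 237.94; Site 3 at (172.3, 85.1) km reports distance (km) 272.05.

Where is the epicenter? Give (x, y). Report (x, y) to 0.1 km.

Circle about each station: (x + 63.2)² + (y + 203.6)² = 103.97²; (x + 183.9)² + (y + 14.2)² = 237.94²; (x − 172.3)² + (y − 85.1)² = 272.05².
Subtracting pairs of circle equations eliminates x²+y² and gives linear equations (the radical axes):
-241.4 x + 378.8 y = -57232.03
471.0 x + 577.4 y = -71719.34
Solving the 2×2 system: x ≈ 18.5, y ≈ -139.3 km.

(18.5, -139.3)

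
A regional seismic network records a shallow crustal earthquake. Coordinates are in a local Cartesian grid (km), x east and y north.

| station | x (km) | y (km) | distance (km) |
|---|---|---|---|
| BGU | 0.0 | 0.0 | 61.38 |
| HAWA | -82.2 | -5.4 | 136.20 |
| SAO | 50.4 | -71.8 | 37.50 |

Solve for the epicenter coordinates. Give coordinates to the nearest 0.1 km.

(50.9, -34.3)

Circle about each station: x² + y² = 61.38²; (x + 82.2)² + (y + 5.4)² = 136.20²; (x − 50.4)² + (y + 71.8)² = 37.50².
Subtracting pairs of circle equations eliminates x²+y² and gives linear equations (the radical axes):
-164.4 x − 10.8 y = -7996.94
100.8 x − 143.6 y = 10056.65
Solving the 2×2 system: x ≈ 50.9, y ≈ -34.3 km.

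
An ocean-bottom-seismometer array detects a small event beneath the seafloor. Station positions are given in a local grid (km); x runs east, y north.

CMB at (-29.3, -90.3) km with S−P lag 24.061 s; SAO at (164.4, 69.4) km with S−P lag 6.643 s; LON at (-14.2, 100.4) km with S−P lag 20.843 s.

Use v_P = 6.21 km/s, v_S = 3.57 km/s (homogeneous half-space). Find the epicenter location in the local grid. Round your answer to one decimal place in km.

x ≈ 140.7 km, y ≈ 18.9 km

Distance from S−P lag: d = Δt · v_P v_S / (v_P − v_S) = Δt · (6.21·3.57)/(6.21−3.57) ≈ 8.3976·Δt.
So d_CMB = 202.05, d_SAO = 55.79, d_LON = 175.03 km.
Circle about each station: (x + 29.3)² + (y + 90.3)² = 202.05²; (x − 164.4)² + (y − 69.4)² = 55.79²; (x + 14.2)² + (y − 100.4)² = 175.03².
Subtracting the CMB equation from the SAO and LON equations removes the quadratic terms:
387.4 x + 319.4 y = 60542.82
30.2 x + 381.4 y = 11457.92
Solving the 2×2 system: x ≈ 140.7, y ≈ 18.9 km.
Check against CMB (with the unrounded x, y): √((x + 29.3)²+(y + 90.3)²) = 202.05 ≈ 202.05 km. ✓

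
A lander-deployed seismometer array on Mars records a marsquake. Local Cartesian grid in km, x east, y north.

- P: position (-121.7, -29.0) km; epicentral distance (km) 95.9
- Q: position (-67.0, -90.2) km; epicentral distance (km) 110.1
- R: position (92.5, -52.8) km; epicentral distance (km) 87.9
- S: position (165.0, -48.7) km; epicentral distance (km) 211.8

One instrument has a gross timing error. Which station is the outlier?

Solve using three stations at a time. Using P, Q, S (subtract circle equations pairwise → linear system) gives (x, y) ≈ (-36.8, 15.7).
Distances from that point to each station vs reported:
  P: calculated 96.0 vs reported 95.9 → residual 0.1 km
  Q: calculated 110.2 vs reported 110.1 → residual 0.1 km
  R: calculated 146.3 vs reported 87.9 → residual 58.4 km
  S: calculated 211.8 vs reported 211.8 → residual 0.0 km
P, Q, S are mutually consistent (residuals ≈ 0); R is off by 58.4 km.

R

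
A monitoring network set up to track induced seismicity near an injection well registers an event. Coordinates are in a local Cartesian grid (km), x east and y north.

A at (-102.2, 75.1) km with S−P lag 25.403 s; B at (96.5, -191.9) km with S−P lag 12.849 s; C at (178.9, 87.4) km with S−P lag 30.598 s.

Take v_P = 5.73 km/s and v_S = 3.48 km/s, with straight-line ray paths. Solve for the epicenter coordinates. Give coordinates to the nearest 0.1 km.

Distance from S−P lag: d = Δt · v_P v_S / (v_P − v_S) = Δt · (5.73·3.48)/(5.73−3.48) ≈ 8.8624·Δt.
So d_A = 225.13, d_B = 113.87, d_C = 271.17 km.
Circle about each station: (x + 102.2)² + (y − 75.1)² = 225.13²; (x − 96.5)² + (y + 191.9)² = 113.87²; (x − 178.9)² + (y − 87.4)² = 271.17².
Subtracting pairs of circle equations eliminates x²+y² and gives linear equations (the radical axes):
397.4 x − 534.0 y = 67770.15
562.2 x + 24.6 y = 709.47
Solving the 2×2 system: x ≈ 6.6, y ≈ -122.0 km.

6.6 km east, -122.0 km north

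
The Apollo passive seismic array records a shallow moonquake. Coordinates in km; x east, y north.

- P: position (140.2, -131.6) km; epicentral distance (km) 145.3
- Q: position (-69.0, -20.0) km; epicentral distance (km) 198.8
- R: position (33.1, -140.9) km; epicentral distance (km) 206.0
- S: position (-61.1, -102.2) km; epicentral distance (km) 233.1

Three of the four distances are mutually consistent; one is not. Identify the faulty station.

P

Solve using three stations at a time. Using Q, R, S (subtract circle equations pairwise → linear system) gives (x, y) ≈ (118.3, 46.6).
Distances from that point to each station vs reported:
  P: calculated 179.6 vs reported 145.3 → residual 34.3 km
  Q: calculated 198.8 vs reported 198.8 → residual 0.0 km
  R: calculated 206.0 vs reported 206.0 → residual 0.0 km
  S: calculated 233.1 vs reported 233.1 → residual 0.0 km
Q, R, S are mutually consistent (residuals ≈ 0); P is off by 34.3 km.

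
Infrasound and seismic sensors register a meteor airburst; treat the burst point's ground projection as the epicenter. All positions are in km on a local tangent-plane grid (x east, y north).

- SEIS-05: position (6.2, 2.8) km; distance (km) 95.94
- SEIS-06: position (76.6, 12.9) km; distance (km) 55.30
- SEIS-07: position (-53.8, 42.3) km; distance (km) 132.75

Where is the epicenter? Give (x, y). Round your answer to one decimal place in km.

x ≈ 76.4 km, y ≈ 68.2 km

Circle about each station: (x − 6.2)² + (y − 2.8)² = 95.94²; (x − 76.6)² + (y − 12.9)² = 55.30²; (x + 53.8)² + (y − 42.3)² = 132.75².
Subtracting pairs of circle equations eliminates x²+y² and gives linear equations (the radical axes):
140.8 x + 20.2 y = 12134.08
-120.0 x + 79.0 y = -3780.63
Solving the 2×2 system: x ≈ 76.4, y ≈ 68.2 km.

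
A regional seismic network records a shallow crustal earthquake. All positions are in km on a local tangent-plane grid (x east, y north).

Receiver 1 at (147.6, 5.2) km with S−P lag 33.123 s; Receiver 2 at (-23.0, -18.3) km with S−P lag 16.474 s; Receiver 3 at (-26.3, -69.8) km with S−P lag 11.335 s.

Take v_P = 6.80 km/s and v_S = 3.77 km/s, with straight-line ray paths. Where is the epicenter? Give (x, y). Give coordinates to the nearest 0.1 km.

-92.7 km east, -139.0 km north

Distance from S−P lag: d = Δt · v_P v_S / (v_P − v_S) = Δt · (6.80·3.77)/(6.80−3.77) ≈ 8.4607·Δt.
So d_Receiver 1 = 280.24, d_Receiver 2 = 139.38, d_Receiver 3 = 95.90 km.
Circle about each station: (x − 147.6)² + (y − 5.2)² = 280.24²; (x + 23.0)² + (y + 18.3)² = 139.38²; (x + 26.3)² + (y + 69.8)² = 95.90².
Subtracting the Receiver 1 equation from the Receiver 2 and Receiver 3 equations removes the quadratic terms:
-341.2 x − 47.0 y = 38158.76
-347.8 x − 150.0 y = 53088.58
Solving the 2×2 system: x ≈ -92.7, y ≈ -139.0 km.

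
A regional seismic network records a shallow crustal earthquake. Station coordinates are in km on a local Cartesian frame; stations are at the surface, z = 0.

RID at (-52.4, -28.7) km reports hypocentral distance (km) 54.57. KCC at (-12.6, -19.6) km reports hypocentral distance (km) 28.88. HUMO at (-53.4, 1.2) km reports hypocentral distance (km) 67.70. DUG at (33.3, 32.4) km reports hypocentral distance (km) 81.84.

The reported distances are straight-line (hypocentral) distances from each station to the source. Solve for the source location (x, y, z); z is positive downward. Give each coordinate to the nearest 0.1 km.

(-2.2, -38.9, 18.8)

Each station gives a sphere (x−x_i)² + (y−y_i)² + z² = d_i² (stations at z=0).
Subtracting the RID sphere from KCC and HUMO: z² cancels, leaving linear equations in x and y:
79.6 x + 18.2 y = -882.70
-2.0 x + 59.8 y = -2321.86
Solving: x ≈ -2.195, y ≈ -38.900 km (keep extra digits for the depth step; rounded: -2.2, -38.9).
Then from the RID sphere: z² = 54.57² − (x + 52.4)² − (y + 28.7)² with x = -2.195, y = -38.900, so z ≈ 18.796 ≈ 18.8 km.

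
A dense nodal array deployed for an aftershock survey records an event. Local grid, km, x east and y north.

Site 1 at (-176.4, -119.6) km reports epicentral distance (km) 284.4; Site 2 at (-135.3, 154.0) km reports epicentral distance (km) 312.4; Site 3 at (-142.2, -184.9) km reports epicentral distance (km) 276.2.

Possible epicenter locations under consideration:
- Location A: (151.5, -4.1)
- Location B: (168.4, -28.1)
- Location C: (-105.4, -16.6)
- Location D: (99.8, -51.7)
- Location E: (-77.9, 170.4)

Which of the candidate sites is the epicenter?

For each candidate, compare |candidate − station| to the reported distance:
Location A: residuals Site 1 63.2, Site 2 15.1, Site 3 68.7 → max 68.7 km
Location B: residuals Site 1 72.3, Site 2 41.7, Site 3 71.7 → max 72.3 km
Location C: residuals Site 1 159.3, Site 2 139.2, Site 3 103.9 → max 159.3 km
Location D: residuals Site 1 0.0, Site 2 0.0, Site 3 0.0 → max 0.0 km
Location E: residuals Site 1 21.9, Site 2 252.7, Site 3 84.9 → max 252.7 km
Only Location D has all residuals ≈ 0.

Location D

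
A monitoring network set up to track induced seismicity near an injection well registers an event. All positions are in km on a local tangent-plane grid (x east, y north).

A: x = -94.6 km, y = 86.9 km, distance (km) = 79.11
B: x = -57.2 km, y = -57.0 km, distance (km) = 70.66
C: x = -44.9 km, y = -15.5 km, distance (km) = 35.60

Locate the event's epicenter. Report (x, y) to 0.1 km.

x ≈ -66.1 km, y ≈ 13.1 km

Circle about each station: (x + 94.6)² + (y − 86.9)² = 79.11²; (x + 57.2)² + (y + 57.0)² = 70.66²; (x + 44.9)² + (y + 15.5)² = 35.60².
Subtracting the A equation from the B and C equations removes the quadratic terms:
74.8 x − 287.8 y = -8714.37
99.4 x − 204.8 y = -9253.48
Solving the 2×2 system: x ≈ -66.1, y ≈ 13.1 km.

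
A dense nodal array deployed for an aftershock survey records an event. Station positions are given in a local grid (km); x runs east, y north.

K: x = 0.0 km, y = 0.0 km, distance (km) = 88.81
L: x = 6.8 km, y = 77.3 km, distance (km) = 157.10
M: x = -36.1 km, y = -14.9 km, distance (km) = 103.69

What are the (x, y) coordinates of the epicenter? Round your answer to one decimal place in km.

Circle about each station: x² + y² = 88.81²; (x − 6.8)² + (y − 77.3)² = 157.10²; (x + 36.1)² + (y + 14.9)² = 103.69².
Subtracting the K equation from the L and M equations removes the quadratic terms:
13.6 x + 154.6 y = -10771.66
-72.2 x − 29.8 y = -1339.18
Solving the 2×2 system: x ≈ 49.1, y ≈ -74.0 km.

49.1 km east, -74.0 km north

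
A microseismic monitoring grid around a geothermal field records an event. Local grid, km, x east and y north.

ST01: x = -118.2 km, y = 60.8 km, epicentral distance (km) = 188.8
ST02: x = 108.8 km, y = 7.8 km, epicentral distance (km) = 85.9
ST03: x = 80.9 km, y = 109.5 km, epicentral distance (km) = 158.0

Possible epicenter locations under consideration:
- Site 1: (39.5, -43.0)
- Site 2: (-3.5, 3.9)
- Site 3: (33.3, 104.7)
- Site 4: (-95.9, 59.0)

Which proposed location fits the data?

Site 1

For each candidate, compare |candidate − station| to the reported distance:
Site 1: residuals ST01 0.0, ST02 0.0, ST03 0.0 → max 0.0 km
Site 2: residuals ST01 60.8, ST02 26.5, ST03 22.8 → max 60.8 km
Site 3: residuals ST01 31.1, ST02 36.9, ST03 110.2 → max 110.2 km
Site 4: residuals ST01 166.4, ST02 125.1, ST03 25.9 → max 166.4 km
Only Site 1 has all residuals ≈ 0.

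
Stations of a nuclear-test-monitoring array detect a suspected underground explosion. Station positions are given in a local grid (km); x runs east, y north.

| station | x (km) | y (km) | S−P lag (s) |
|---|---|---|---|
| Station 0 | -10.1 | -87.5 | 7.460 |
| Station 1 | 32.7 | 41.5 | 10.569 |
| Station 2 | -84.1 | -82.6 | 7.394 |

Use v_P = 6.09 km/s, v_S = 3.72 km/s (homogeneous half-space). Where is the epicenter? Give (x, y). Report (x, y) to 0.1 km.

Distance from S−P lag: d = Δt · v_P v_S / (v_P − v_S) = Δt · (6.09·3.72)/(6.09−3.72) ≈ 9.5590·Δt.
So d_Station 0 = 71.31, d_Station 1 = 101.03, d_Station 2 = 70.68 km.
Circle about each station: (x + 10.1)² + (y + 87.5)² = 71.31²; (x − 32.7)² + (y − 41.5)² = 101.03²; (x + 84.1)² + (y + 82.6)² = 70.68².
Subtracting the Station 0 equation from the Station 1 and Station 2 equations removes the quadratic terms:
85.6 x + 258.0 y = -10088.66
-148.0 x + 9.8 y = 6226.76
Solving the 2×2 system: x ≈ -43.7, y ≈ -24.6 km.

-43.7 km east, -24.6 km north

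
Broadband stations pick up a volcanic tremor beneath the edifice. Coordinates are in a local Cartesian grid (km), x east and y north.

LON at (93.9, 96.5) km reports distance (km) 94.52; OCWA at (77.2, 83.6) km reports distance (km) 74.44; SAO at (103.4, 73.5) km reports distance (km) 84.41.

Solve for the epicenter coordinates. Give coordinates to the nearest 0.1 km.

x ≈ 37.7 km, y ≈ 20.5 km

Circle about each station: (x − 93.9)² + (y − 96.5)² = 94.52²; (x − 77.2)² + (y − 83.6)² = 74.44²; (x − 103.4)² + (y − 73.5)² = 84.41².
Subtracting the LON equation from the OCWA and SAO equations removes the quadratic terms:
-33.4 x − 25.8 y = -1787.94
19.0 x − 46.0 y = -226.67
Solving the 2×2 system: x ≈ 37.7, y ≈ 20.5 km.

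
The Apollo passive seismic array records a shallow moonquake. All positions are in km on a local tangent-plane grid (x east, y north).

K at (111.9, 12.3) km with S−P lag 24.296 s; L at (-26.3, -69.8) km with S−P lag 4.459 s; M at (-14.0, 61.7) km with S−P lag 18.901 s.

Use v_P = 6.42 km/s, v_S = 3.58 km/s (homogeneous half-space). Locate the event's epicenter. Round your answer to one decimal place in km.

Distance from S−P lag: d = Δt · v_P v_S / (v_P − v_S) = Δt · (6.42·3.58)/(6.42−3.58) ≈ 8.0928·Δt.
So d_K = 196.62, d_L = 36.09, d_M = 152.96 km.
Circle about each station: (x − 111.9)² + (y − 12.3)² = 196.62²; (x + 26.3)² + (y + 69.8)² = 36.09²; (x + 14.0)² + (y − 61.7)² = 152.96².
Subtracting the K equation from the L and M equations removes the quadratic terms:
-276.4 x − 164.2 y = 30247.77
-251.8 x + 98.8 y = 6592.65
Solving the 2×2 system: x ≈ -59.3, y ≈ -84.4 km.

-59.3 km east, -84.4 km north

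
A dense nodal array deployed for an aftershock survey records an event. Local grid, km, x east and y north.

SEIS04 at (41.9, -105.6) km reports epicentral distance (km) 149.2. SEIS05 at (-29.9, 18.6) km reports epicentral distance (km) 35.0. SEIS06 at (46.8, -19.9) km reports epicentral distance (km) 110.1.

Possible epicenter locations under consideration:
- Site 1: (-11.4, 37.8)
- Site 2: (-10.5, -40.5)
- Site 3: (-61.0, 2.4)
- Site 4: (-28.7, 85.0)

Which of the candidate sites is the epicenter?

Site 3

For each candidate, compare |candidate − station| to the reported distance:
Site 1: residuals SEIS04 3.8, SEIS05 8.3, SEIS06 28.1 → max 28.1 km
Site 2: residuals SEIS04 65.6, SEIS05 27.2, SEIS06 49.2 → max 65.6 km
Site 3: residuals SEIS04 0.0, SEIS05 0.1, SEIS06 0.0 → max 0.1 km
Site 4: residuals SEIS04 54.1, SEIS05 31.4, SEIS06 19.1 → max 54.1 km
Only Site 3 has all residuals ≈ 0.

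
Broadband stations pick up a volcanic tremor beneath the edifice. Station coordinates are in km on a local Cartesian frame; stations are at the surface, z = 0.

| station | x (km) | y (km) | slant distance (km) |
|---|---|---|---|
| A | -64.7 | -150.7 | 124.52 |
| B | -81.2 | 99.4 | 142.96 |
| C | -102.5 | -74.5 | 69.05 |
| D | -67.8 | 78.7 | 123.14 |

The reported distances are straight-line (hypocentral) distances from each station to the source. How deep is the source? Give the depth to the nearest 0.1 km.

46.5 km

Each station gives a sphere (x−x_i)² + (y−y_i)² + z² = d_i² (stations at z=0).
Subtracting the A sphere from B and C: z² cancels, leaving linear equations in x and y:
-33.0 x + 500.2 y = -15355.11
-75.6 x + 152.4 y = -102.75
Solving: x ≈ -69.808, y ≈ -35.303 km (keep extra digits for the depth step; rounded: -69.8, -35.3).
Then from the A sphere: z² = 124.52² − (x + 64.7)² − (y + 150.7)² with x = -69.808, y = -35.303, so z ≈ 46.505 ≈ 46.5 km.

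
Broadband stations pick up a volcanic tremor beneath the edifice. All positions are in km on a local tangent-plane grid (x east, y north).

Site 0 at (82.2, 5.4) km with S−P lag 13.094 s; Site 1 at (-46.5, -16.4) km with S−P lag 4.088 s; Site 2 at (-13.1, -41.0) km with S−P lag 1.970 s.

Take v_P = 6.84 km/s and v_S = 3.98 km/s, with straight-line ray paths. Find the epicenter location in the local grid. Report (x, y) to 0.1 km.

-28.9 km east, -51.1 km north

Distance from S−P lag: d = Δt · v_P v_S / (v_P − v_S) = Δt · (6.84·3.98)/(6.84−3.98) ≈ 9.5186·Δt.
So d_Site 0 = 124.64, d_Site 1 = 38.91, d_Site 2 = 18.75 km.
Circle about each station: (x − 82.2)² + (y − 5.4)² = 124.64²; (x + 46.5)² + (y + 16.4)² = 38.91²; (x + 13.1)² + (y + 41.0)² = 18.75².
Subtracting pairs of circle equations eliminates x²+y² and gives linear equations (the radical axes):
-257.4 x − 43.6 y = 9666.35
-190.6 x − 92.8 y = 10250.18
Solving the 2×2 system: x ≈ -28.9, y ≈ -51.1 km.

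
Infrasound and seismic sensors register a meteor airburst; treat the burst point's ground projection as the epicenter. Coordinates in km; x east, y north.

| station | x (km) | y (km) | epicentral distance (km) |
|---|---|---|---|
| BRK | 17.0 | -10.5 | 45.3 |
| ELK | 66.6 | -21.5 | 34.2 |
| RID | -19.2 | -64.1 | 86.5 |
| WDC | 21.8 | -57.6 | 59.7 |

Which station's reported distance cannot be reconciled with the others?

BRK

Solve using three stations at a time. Using ELK, RID, WDC (subtract circle equations pairwise → linear system) gives (x, y) ≈ (39.5, -0.6).
Distances from that point to each station vs reported:
  BRK: calculated 24.6 vs reported 45.3 → residual 20.7 km
  ELK: calculated 34.2 vs reported 34.2 → residual 0.0 km
  RID: calculated 86.5 vs reported 86.5 → residual 0.0 km
  WDC: calculated 59.7 vs reported 59.7 → residual 0.0 km
ELK, RID, WDC are mutually consistent (residuals ≈ 0); BRK is off by 20.7 km.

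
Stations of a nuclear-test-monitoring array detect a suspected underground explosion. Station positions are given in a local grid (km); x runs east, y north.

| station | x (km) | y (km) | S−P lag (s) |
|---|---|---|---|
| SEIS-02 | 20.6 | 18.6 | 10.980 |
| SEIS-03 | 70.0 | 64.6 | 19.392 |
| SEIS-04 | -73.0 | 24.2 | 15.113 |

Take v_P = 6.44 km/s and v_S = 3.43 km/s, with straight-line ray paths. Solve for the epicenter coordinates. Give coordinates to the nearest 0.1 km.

Distance from S−P lag: d = Δt · v_P v_S / (v_P − v_S) = Δt · (6.44·3.43)/(6.44−3.43) ≈ 7.3386·Δt.
So d_SEIS-02 = 80.58, d_SEIS-03 = 142.31, d_SEIS-04 = 110.91 km.
Circle about each station: (x − 20.6)² + (y − 18.6)² = 80.58²; (x − 70.0)² + (y − 64.6)² = 142.31²; (x + 73.0)² + (y − 24.2)² = 110.91².
Subtracting pairs of circle equations eliminates x²+y² and gives linear equations (the radical axes):
98.8 x + 92.0 y = -5456.16
-187.2 x + 11.2 y = -663.57
Solving the 2×2 system: x ≈ 0.0, y ≈ -59.3 km.

x ≈ 0.0 km, y ≈ -59.3 km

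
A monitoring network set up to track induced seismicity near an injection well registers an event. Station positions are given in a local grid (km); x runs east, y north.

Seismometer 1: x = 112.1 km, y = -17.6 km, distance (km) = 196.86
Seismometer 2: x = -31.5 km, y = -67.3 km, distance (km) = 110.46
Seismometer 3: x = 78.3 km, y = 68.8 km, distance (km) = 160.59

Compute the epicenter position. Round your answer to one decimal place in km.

-78.2 km east, 32.8 km north

Circle about each station: (x − 112.1)² + (y + 17.6)² = 196.86²; (x + 31.5)² + (y + 67.3)² = 110.46²; (x − 78.3)² + (y − 68.8)² = 160.59².
Subtracting pairs of circle equations eliminates x²+y² and gives linear equations (the radical axes):
-287.2 x − 99.4 y = 19197.82
-67.6 x + 172.8 y = 10952.87
Solving the 2×2 system: x ≈ -78.2, y ≈ 32.8 km.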